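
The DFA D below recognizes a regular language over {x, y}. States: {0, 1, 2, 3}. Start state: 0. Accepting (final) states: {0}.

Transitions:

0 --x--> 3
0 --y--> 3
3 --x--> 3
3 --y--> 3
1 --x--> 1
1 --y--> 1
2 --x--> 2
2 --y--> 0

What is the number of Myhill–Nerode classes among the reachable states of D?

2

First remove the unreachable states {1,2}; 2 states remain.
Start with accepting vs non-accepting: {0} | {3}.
No further refinement is possible. Final partition (2 blocks): {0} | {3}.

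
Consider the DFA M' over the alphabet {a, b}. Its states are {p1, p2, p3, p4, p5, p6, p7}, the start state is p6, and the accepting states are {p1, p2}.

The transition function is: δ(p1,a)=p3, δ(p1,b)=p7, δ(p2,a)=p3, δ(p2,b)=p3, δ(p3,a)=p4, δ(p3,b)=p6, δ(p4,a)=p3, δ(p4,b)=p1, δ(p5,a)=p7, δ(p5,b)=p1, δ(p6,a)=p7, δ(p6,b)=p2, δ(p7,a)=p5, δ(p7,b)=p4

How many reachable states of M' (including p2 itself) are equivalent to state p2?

2

P0 = {p1,p2} | {p3,p4,p5,p6,p7}.
On input b, block {p3,p4,p5,p6,p7} splits into {p4,p5,p6} and {p3,p7}.
The partition is now stable with 3 blocks: {p1,p2} | {p4,p5,p6} | {p3,p7}.
State p2 belongs to the block {p1,p2}, which has 2 states.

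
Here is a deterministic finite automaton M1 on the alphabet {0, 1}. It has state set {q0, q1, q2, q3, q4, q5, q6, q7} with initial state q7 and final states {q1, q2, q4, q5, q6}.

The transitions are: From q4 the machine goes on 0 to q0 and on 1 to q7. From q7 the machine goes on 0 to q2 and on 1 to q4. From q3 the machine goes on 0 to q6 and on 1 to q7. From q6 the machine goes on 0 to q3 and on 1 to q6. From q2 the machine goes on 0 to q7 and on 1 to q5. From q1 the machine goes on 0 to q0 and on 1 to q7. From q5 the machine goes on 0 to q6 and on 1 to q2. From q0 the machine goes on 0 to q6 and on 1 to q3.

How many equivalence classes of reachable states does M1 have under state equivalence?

Reachable states from the start: {q0,q2,q3,q4,q5,q6,q7}. Unreachable: {q1} — drop them.
Start with accepting vs non-accepting: {q2,q4,q5,q6} | {q0,q3,q7}.
Split {q2,q4,q5,q6} by δ(·,0) → {q2,q4,q6} and {q5}.
On input 1, block {q2,q4,q6} splits into {q2} and {q4} and {q6}.
Refine {q0,q3,q7} on symbol 0: members go to different blocks, giving {q0,q3} and {q7}.
On input 1, block {q0,q3} splits into {q0} and {q3}.
The partition is now stable with 7 blocks: {q2} | {q0} | {q5} | {q4} | {q6} | {q7} | {q3}.

7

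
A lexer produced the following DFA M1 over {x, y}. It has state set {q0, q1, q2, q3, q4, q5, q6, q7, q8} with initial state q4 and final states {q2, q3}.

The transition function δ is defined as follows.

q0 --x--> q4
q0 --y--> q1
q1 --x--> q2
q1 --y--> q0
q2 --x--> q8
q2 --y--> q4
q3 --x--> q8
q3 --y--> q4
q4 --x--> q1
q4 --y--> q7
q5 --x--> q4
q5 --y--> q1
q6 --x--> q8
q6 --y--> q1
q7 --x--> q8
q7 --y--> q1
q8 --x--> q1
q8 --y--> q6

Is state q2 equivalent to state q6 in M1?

No

States {q3,q5} cannot be reached from the start state, so discard them.
P0 = {q2} | {q0,q1,q4,q6,q7,q8}.
Split {q0,q1,q4,q6,q7,q8} by δ(·,x) → {q0,q4,q6,q7,q8} and {q1}.
Refine {q0,q4,q6,q7,q8} on symbol x: members go to different blocks, giving {q0,q6,q7} and {q4,q8}.
No further refinement is possible. Final partition (4 blocks): {q2} | {q0,q6,q7} | {q1} | {q4,q8}.
q2 and q6 end up in different blocks, so they are distinguishable. For instance, the string 'ε' is accepted from only q2.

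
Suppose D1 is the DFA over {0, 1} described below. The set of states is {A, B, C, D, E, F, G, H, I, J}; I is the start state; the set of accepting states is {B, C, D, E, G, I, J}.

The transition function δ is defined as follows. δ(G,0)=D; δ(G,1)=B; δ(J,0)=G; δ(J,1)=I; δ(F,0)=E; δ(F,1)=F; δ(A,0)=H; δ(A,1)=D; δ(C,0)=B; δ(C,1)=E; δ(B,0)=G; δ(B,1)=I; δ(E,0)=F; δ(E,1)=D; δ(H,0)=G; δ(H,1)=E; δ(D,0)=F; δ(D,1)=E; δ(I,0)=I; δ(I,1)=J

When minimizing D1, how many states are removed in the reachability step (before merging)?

3

BFS from I reaches {B, D, E, F, G, I, J}; the 3 state(s) A, C, H are never visited.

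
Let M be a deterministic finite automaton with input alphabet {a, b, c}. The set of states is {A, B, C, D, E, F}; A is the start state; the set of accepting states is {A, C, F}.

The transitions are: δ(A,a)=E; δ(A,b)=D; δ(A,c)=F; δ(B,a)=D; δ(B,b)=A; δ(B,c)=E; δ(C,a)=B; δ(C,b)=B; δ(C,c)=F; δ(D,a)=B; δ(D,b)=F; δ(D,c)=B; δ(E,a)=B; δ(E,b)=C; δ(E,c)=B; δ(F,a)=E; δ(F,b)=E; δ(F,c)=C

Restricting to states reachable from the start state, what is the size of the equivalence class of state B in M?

3

Every state is reachable, so we keep all 6.
Initial partition by acceptance: {A,C,F} | {B,D,E}.
The partition is now stable with 2 blocks: {A,C,F} | {B,D,E}.
The equivalence class containing B is {B,D,E}, of size 3.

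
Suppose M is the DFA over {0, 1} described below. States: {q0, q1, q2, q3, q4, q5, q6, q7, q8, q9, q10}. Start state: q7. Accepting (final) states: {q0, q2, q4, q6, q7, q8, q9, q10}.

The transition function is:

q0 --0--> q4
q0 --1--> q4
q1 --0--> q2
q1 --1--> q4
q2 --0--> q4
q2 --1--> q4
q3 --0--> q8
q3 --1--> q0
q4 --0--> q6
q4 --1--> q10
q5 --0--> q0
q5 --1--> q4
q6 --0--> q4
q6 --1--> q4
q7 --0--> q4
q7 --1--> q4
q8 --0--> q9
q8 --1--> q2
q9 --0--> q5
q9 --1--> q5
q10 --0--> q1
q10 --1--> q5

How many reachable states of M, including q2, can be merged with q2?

Reachable states from the start: {q0,q1,q2,q4,q5,q6,q7,q10}. Unreachable: {q3,q8,q9} — drop them.
Start with accepting vs non-accepting: {q0,q2,q4,q6,q7,q10} | {q1,q5}.
Refine {q0,q2,q4,q6,q7,q10} on symbol 0: members go to different blocks, giving {q0,q2,q4,q6,q7} and {q10}.
On input 1, block {q0,q2,q4,q6,q7} splits into {q0,q2,q6,q7} and {q4}.
No further refinement is possible. Final partition (4 blocks): {q0,q2,q6,q7} | {q1,q5} | {q10} | {q4}.
The equivalence class containing q2 is {q0,q2,q6,q7}, of size 4.

4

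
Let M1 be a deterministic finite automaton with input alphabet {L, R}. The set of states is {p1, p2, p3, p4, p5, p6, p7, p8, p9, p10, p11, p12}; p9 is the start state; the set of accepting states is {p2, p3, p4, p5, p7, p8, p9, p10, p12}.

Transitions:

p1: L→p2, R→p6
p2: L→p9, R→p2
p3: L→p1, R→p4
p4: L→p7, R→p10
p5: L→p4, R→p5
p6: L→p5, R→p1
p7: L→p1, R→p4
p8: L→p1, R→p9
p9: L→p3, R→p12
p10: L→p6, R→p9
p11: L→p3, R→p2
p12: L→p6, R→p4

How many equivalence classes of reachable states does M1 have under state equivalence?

4

First remove the unreachable states {p8,p11}; 10 states remain.
Start with accepting vs non-accepting: {p2,p3,p4,p5,p7,p9,p10,p12} | {p1,p6}.
Split {p2,p3,p4,p5,p7,p9,p10,p12} by δ(·,L) → {p2,p4,p5,p9} and {p3,p7,p10,p12}.
Split {p2,p4,p5,p9} by δ(·,L) → {p2,p5} and {p4,p9}.
Stable partition: {p2,p5} | {p1,p6} | {p3,p7,p10,p12} | {p4,p9} — 4 equivalence classes.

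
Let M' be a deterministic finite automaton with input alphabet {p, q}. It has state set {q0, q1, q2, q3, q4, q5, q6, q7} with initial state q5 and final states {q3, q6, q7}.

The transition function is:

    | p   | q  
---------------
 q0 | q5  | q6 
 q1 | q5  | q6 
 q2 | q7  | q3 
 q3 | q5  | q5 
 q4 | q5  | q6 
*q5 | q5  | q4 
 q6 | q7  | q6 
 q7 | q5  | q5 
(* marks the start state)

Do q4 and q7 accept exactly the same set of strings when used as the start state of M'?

No

Reachable states from the start: {q4,q5,q6,q7}. Unreachable: {q0,q1,q2,q3} — drop them.
P0 = {q6,q7} | {q4,q5}.
On input p, block {q6,q7} splits into {q6} and {q7}.
Split {q4,q5} by δ(·,q) → {q4} and {q5}.
The partition is now stable with 4 blocks: {q6} | {q4} | {q7} | {q5}.
q4 and q7 end up in different blocks, so they are distinguishable. For instance, the string 'ε' is accepted from only q7.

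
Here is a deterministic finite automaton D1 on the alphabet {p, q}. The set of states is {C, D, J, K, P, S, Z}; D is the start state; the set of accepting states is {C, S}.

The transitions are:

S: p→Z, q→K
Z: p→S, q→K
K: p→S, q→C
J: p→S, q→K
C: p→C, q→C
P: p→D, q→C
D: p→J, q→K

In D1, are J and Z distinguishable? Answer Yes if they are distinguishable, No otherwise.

States {P} cannot be reached from the start state, so discard them.
Start with accepting vs non-accepting: {C,S} | {D,J,K,Z}.
On input p, block {C,S} splits into {S} and {C}.
Split {D,J,K,Z} by δ(·,p) → {J,K,Z} and {D}.
Refine {J,K,Z} on symbol q: members go to different blocks, giving {J,Z} and {K}.
No further refinement is possible. Final partition (5 blocks): {S} | {J,Z} | {C} | {D} | {K}.
J and Z lie in the same block of the stable partition, so they are equivalent — no string distinguishes them.

No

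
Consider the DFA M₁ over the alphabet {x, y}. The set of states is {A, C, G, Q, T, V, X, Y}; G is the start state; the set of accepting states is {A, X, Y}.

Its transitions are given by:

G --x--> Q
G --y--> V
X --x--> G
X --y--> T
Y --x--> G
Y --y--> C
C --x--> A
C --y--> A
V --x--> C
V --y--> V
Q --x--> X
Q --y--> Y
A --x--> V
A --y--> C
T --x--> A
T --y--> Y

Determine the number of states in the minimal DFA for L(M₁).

3

All states are reachable from the start state.
Start with accepting vs non-accepting: {A,X,Y} | {C,G,Q,T,V}.
Refine {C,G,Q,T,V} on symbol x: members go to different blocks, giving {C,Q,T} and {G,V}.
Stable partition: {A,X,Y} | {C,Q,T} | {G,V} — 3 equivalence classes.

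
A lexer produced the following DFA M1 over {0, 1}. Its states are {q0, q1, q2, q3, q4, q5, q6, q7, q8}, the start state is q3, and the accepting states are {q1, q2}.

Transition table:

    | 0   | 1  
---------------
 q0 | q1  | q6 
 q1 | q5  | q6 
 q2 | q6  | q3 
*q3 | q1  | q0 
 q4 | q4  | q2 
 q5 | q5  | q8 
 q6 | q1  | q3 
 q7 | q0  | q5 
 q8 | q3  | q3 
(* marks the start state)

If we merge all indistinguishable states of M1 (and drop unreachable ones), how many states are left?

4

Reachable states from the start: {q0,q1,q3,q5,q6,q8}. Unreachable: {q2,q4,q7} — drop them.
Initial partition by acceptance: {q1} | {q0,q3,q5,q6,q8}.
Refine {q0,q3,q5,q6,q8} on symbol 0: members go to different blocks, giving {q0,q3,q6} and {q5,q8}.
Split {q5,q8} by δ(·,0) → {q5} and {q8}.
Stable partition: {q1} | {q0,q3,q6} | {q5} | {q8} — 4 equivalence classes.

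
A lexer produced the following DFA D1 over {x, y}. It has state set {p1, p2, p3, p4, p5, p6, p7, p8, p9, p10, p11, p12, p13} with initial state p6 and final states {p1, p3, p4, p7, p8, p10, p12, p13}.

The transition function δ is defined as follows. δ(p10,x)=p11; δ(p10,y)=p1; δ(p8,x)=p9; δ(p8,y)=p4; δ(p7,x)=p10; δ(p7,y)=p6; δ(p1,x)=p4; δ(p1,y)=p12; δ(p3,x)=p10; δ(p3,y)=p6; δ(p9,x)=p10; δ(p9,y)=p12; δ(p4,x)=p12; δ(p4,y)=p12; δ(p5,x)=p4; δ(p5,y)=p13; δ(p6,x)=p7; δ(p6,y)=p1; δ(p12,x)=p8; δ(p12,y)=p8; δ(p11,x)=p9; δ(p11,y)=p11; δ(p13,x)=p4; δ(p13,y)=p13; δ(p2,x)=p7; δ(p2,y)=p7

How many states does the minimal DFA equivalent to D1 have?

9

States {p2,p3,p5,p13} cannot be reached from the start state, so discard them.
Start with accepting vs non-accepting: {p1,p4,p7,p8,p10,p12} | {p6,p9,p11}.
On input x, block {p1,p4,p7,p8,p10,p12} splits into {p1,p4,p7,p12} and {p8,p10}.
On input x, block {p1,p4,p7,p12} splits into {p1,p4} and {p7,p12}.
Split {p1,p4} by δ(·,x) → {p1} and {p4}.
Split {p6,p9,p11} by δ(·,x) → {p6} and {p9} and {p11}.
Refine {p8,p10} on symbol x: members go to different blocks, giving {p8} and {p10}.
On input x, block {p7,p12} splits into {p7} and {p12}.
Stable partition: {p1} | {p6} | {p8} | {p7} | {p4} | {p9} | {p11} | {p10} | {p12} — 9 equivalence classes.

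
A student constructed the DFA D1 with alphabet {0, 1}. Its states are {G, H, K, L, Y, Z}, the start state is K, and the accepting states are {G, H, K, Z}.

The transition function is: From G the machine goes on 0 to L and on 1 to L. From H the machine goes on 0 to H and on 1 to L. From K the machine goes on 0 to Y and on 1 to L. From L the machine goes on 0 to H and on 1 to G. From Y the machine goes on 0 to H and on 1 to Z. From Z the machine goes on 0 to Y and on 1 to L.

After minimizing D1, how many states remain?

Start with accepting vs non-accepting: {G,H,K,Z} | {L,Y}.
Refine {G,H,K,Z} on symbol 0: members go to different blocks, giving {G,K,Z} and {H}.
Stable partition: {G,K,Z} | {L,Y} | {H} — 3 equivalence classes.

3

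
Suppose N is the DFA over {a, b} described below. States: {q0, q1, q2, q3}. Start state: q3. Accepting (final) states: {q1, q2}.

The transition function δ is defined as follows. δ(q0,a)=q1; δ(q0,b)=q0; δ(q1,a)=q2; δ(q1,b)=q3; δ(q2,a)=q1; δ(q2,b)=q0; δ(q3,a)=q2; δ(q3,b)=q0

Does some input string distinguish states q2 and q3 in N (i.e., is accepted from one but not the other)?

Yes

All states are reachable from the start state.
Initial partition by acceptance: {q1,q2} | {q0,q3}.
Stable partition: {q1,q2} | {q0,q3} — 2 equivalence classes.
q2 and q3 end up in different blocks, so they are distinguishable. For instance, the string 'ε' is accepted from only q2.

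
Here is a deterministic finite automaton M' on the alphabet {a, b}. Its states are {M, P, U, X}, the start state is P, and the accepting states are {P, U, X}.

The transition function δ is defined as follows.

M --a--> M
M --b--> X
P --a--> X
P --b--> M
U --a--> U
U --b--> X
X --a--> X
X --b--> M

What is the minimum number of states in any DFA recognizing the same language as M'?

First remove the unreachable states {U}; 3 states remain.
Start with accepting vs non-accepting: {P,X} | {M}.
Stable partition: {P,X} | {M} — 2 equivalence classes.

2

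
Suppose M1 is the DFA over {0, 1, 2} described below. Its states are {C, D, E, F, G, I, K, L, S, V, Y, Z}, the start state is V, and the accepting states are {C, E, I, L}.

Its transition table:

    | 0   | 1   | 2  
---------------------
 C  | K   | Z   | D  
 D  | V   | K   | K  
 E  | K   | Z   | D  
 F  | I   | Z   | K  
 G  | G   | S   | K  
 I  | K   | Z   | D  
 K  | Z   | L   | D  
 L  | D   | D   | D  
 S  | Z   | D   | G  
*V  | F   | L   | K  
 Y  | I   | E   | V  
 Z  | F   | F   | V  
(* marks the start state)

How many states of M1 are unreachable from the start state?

BFS from V reaches {D, F, I, K, L, V, Z}; the 5 state(s) C, E, G, S, Y are never visited.

5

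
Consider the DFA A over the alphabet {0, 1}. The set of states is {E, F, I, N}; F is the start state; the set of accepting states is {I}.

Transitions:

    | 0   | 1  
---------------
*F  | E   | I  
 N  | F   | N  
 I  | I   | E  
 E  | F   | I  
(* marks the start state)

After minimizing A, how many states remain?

First remove the unreachable states {N}; 3 states remain.
Start with accepting vs non-accepting: {I} | {E,F}.
Stable partition: {I} | {E,F} — 2 equivalence classes.

2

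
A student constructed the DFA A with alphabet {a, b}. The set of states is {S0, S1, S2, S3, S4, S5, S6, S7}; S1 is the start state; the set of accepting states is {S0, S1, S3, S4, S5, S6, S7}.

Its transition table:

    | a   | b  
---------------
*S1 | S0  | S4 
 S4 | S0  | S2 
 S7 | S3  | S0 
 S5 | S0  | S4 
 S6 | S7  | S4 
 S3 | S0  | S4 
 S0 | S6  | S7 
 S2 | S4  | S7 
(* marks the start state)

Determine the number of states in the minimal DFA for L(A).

4

Reachable states from the start: {S0,S1,S2,S3,S4,S6,S7}. Unreachable: {S5} — drop them.
Start with accepting vs non-accepting: {S0,S1,S3,S4,S6,S7} | {S2}.
Split {S0,S1,S3,S4,S6,S7} by δ(·,b) → {S0,S1,S3,S6,S7} and {S4}.
Split {S0,S1,S3,S6,S7} by δ(·,b) → {S1,S3,S6} and {S0,S7}.
Stable partition: {S1,S3,S6} | {S2} | {S4} | {S0,S7} — 4 equivalence classes.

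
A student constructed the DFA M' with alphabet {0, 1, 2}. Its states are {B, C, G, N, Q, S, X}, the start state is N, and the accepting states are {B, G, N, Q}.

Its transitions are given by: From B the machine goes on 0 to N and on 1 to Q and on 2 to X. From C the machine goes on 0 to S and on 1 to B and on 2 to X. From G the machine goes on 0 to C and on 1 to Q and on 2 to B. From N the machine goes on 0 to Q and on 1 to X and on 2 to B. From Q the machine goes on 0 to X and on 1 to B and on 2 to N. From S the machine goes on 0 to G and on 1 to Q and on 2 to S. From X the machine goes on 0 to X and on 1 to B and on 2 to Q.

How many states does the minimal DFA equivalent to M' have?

4

States {C,G,S} cannot be reached from the start state, so discard them.
Start with accepting vs non-accepting: {B,N,Q} | {X}.
Refine {B,N,Q} on symbol 0: members go to different blocks, giving {B,N} and {Q}.
Split {B,N} by δ(·,0) → {N} and {B}.
The partition is now stable with 4 blocks: {N} | {X} | {Q} | {B}.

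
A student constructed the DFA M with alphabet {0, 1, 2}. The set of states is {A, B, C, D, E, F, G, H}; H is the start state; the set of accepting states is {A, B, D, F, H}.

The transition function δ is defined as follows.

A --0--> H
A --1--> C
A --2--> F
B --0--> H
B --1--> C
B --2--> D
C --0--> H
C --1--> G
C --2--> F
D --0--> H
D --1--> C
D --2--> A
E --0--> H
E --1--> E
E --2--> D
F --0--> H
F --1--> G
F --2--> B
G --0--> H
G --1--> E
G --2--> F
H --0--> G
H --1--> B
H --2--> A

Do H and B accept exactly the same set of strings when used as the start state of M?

No

Start with accepting vs non-accepting: {A,B,D,F,H} | {C,E,G}.
Refine {A,B,D,F,H} on symbol 0: members go to different blocks, giving {A,B,D,F} and {H}.
No further refinement is possible. Final partition (3 blocks): {A,B,D,F} | {C,E,G} | {H}.
H and B end up in different blocks, so they are distinguishable. For instance, the string '0' is accepted from only B.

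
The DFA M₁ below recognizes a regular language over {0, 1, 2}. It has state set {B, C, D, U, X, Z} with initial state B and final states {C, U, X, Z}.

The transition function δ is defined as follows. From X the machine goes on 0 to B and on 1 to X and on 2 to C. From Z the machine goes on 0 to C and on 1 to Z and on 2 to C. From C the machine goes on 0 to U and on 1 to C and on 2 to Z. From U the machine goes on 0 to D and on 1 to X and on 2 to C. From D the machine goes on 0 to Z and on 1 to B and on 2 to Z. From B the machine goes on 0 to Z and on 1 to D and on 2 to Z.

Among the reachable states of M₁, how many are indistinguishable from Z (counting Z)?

P0 = {C,U,X,Z} | {B,D}.
On input 0, block {C,U,X,Z} splits into {U,X} and {C,Z}.
Split {C,Z} by δ(·,0) → {Z} and {C}.
The partition is now stable with 4 blocks: {U,X} | {B,D} | {Z} | {C}.
State Z belongs to the block {Z}, which has 1 states.

1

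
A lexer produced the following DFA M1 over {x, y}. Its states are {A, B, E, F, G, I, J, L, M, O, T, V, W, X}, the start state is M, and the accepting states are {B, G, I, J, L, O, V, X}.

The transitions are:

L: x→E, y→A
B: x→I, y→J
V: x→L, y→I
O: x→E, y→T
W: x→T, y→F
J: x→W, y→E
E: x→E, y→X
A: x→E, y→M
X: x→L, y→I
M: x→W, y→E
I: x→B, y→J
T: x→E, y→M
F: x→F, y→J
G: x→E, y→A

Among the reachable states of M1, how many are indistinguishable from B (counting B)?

2

States {G,O,V} cannot be reached from the start state, so discard them.
P0 = {B,I,J,L,X} | {A,E,F,M,T,W}.
Split {B,I,J,L,X} by δ(·,x) → {B,I,X} and {J,L}.
On input x, block {B,I,X} splits into {B,I} and {X}.
On input y, block {A,E,F,M,T,W} splits into {A,M,T,W} and {E} and {F}.
Split {A,M,T,W} by δ(·,x) → {A,T} and {M,W}.
Split {J,L} by δ(·,x) → {L} and {J}.
Refine {M,W} on symbol x: members go to different blocks, giving {M} and {W}.
No further refinement is possible. Final partition (9 blocks): {B,I} | {A,T} | {L} | {X} | {E} | {F} | {M} | {J} | {W}.
State B belongs to the block {B,I}, which has 2 states.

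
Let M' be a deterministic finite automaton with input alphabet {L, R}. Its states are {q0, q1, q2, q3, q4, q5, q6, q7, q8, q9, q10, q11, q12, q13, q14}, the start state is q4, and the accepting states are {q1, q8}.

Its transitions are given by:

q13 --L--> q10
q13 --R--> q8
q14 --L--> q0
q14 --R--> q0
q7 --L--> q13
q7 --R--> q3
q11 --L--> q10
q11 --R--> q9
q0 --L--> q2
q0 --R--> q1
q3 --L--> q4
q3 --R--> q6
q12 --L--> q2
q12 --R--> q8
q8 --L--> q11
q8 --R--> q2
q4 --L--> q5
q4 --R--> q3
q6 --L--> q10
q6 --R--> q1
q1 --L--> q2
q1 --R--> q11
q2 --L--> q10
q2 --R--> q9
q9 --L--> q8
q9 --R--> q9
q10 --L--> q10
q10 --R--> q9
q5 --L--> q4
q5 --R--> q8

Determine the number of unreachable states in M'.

BFS from q4 reaches {q1, q2, q3, q4, q5, q6, q8, q9, q10, q11}; the 5 state(s) q0, q7, q12, q13, q14 are never visited.

5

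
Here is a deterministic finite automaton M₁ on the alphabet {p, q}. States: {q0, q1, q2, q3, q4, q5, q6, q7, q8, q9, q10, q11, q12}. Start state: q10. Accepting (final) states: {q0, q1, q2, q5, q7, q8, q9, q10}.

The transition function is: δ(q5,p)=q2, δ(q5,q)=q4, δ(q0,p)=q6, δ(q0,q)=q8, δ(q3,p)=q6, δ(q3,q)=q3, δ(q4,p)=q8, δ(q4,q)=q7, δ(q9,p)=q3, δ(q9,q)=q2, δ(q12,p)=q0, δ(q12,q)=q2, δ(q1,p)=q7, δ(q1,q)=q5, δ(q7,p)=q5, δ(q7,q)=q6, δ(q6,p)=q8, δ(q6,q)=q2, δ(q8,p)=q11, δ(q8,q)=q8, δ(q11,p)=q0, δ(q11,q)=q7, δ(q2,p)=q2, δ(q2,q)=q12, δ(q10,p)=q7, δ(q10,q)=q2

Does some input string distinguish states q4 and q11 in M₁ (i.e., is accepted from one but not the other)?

States {q1,q3,q9} cannot be reached from the start state, so discard them.
Initial partition by acceptance: {q0,q2,q5,q7,q8,q10} | {q4,q6,q11,q12}.
On input p, block {q0,q2,q5,q7,q8,q10} splits into {q2,q5,q7,q10} and {q0,q8}.
On input q, block {q2,q5,q7,q10} splits into {q2,q5,q7} and {q10}.
Stable partition: {q2,q5,q7} | {q4,q6,q11,q12} | {q0,q8} | {q10} — 4 equivalence classes.
q4 and q11 lie in the same block of the stable partition, so they are equivalent — no string distinguishes them.

No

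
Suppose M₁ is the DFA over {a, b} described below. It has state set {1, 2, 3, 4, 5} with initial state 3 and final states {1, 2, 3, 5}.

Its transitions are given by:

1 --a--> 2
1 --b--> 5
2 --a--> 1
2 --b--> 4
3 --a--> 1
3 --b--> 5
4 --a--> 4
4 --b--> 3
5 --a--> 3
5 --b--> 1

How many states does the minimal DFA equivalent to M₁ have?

Every state is reachable, so we keep all 5.
Start with accepting vs non-accepting: {1,2,3,5} | {4}.
On input b, block {1,2,3,5} splits into {1,3,5} and {2}.
Split {1,3,5} by δ(·,a) → {3,5} and {1}.
Refine {3,5} on symbol a: members go to different blocks, giving {3} and {5}.
No further refinement is possible. Final partition (5 blocks): {3} | {4} | {2} | {1} | {5}.

5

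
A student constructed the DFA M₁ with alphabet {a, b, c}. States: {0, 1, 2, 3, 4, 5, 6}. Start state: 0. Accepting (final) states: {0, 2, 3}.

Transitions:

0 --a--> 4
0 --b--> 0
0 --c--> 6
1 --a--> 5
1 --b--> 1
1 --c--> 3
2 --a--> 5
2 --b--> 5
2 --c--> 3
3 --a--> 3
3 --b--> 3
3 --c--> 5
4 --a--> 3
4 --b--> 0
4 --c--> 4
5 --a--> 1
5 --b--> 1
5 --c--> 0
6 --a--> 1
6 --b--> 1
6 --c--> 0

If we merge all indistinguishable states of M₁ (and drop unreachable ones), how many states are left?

5

First remove the unreachable states {2}; 6 states remain.
Start with accepting vs non-accepting: {0,3} | {1,4,5,6}.
Split {0,3} by δ(·,a) → {0} and {3}.
Split {1,4,5,6} by δ(·,a) → {1,5,6} and {4}.
On input c, block {1,5,6} splits into {5,6} and {1}.
No further refinement is possible. Final partition (5 blocks): {0} | {5,6} | {3} | {4} | {1}.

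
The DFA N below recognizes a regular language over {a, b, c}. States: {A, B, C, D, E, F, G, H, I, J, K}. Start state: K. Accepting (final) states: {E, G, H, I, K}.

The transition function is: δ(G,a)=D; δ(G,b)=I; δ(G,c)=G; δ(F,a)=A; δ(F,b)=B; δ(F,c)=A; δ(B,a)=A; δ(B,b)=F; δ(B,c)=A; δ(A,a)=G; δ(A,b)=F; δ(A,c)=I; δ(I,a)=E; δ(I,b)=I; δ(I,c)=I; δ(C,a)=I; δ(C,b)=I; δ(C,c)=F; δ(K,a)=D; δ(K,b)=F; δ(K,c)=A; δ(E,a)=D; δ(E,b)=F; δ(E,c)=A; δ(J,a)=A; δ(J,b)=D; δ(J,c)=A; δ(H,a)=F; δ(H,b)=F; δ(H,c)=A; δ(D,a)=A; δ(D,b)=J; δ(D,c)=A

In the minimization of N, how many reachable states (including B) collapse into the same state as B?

States {C,H} cannot be reached from the start state, so discard them.
P0 = {E,G,I,K} | {A,B,D,F,J}.
Split {E,G,I,K} by δ(·,a) → {E,G,K} and {I}.
On input b, block {E,G,K} splits into {E,K} and {G}.
Split {A,B,D,F,J} by δ(·,a) → {B,D,F,J} and {A}.
The partition is now stable with 5 blocks: {E,K} | {B,D,F,J} | {I} | {G} | {A}.
State B belongs to the block {B,D,F,J}, which has 4 states.

4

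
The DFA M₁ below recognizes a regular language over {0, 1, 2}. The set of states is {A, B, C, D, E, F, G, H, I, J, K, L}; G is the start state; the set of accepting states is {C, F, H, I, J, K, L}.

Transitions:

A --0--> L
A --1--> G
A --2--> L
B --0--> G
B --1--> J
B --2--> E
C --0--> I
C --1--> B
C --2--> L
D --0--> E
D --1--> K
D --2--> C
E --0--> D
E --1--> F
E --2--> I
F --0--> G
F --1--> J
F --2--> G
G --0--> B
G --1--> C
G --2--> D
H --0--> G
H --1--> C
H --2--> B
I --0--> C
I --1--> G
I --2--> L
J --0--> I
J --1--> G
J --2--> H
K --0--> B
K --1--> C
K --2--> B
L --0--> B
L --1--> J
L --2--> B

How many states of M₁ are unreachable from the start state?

Starting at G and following transitions, the reachable set is {B, C, D, E, F, G, H, I, J, K, L}. That leaves A unreachable — 1 in total.

1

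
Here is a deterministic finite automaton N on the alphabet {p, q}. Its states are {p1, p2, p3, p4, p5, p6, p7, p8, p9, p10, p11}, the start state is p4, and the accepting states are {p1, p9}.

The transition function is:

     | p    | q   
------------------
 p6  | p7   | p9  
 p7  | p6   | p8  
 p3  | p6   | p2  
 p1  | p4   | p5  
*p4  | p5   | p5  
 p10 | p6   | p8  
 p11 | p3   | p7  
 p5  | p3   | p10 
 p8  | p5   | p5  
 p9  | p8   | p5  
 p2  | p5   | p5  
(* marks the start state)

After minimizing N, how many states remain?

Reachable states from the start: {p2,p3,p4,p5,p6,p7,p8,p9,p10}. Unreachable: {p1,p11} — drop them.
Start with accepting vs non-accepting: {p9} | {p2,p3,p4,p5,p6,p7,p8,p10}.
Refine {p2,p3,p4,p5,p6,p7,p8,p10} on symbol q: members go to different blocks, giving {p2,p3,p4,p5,p7,p8,p10} and {p6}.
On input p, block {p2,p3,p4,p5,p7,p8,p10} splits into {p2,p4,p5,p8} and {p3,p7,p10}.
Split {p2,p4,p5,p8} by δ(·,p) → {p2,p4,p8} and {p5}.
The partition is now stable with 5 blocks: {p9} | {p2,p4,p8} | {p6} | {p3,p7,p10} | {p5}.

5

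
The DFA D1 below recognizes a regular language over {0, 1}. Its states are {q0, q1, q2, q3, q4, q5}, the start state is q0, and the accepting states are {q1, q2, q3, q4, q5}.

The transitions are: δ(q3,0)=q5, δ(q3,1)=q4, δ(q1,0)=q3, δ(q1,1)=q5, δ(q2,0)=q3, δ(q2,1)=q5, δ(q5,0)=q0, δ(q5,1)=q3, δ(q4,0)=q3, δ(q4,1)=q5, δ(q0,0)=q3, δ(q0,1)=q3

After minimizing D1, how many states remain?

States {q1,q2} cannot be reached from the start state, so discard them.
Start with accepting vs non-accepting: {q3,q4,q5} | {q0}.
Split {q3,q4,q5} by δ(·,0) → {q3,q4} and {q5}.
Refine {q3,q4} on symbol 0: members go to different blocks, giving {q3} and {q4}.
No further refinement is possible. Final partition (4 blocks): {q3} | {q0} | {q5} | {q4}.

4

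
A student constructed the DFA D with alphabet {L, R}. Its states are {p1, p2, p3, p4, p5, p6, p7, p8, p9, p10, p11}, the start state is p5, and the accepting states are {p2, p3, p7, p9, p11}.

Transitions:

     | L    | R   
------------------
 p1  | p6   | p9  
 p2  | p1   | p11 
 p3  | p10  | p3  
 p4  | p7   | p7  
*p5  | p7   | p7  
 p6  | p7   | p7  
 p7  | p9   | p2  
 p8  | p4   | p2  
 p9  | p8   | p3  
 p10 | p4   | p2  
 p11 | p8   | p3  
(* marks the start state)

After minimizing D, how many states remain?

All states are reachable from the start state.
Start with accepting vs non-accepting: {p2,p3,p7,p9,p11} | {p1,p4,p5,p6,p8,p10}.
Refine {p2,p3,p7,p9,p11} on symbol L: members go to different blocks, giving {p2,p3,p9,p11} and {p7}.
Split {p1,p4,p5,p6,p8,p10} by δ(·,L) → {p1,p8,p10} and {p4,p5,p6}.
The partition is now stable with 4 blocks: {p2,p3,p9,p11} | {p1,p8,p10} | {p7} | {p4,p5,p6}.

4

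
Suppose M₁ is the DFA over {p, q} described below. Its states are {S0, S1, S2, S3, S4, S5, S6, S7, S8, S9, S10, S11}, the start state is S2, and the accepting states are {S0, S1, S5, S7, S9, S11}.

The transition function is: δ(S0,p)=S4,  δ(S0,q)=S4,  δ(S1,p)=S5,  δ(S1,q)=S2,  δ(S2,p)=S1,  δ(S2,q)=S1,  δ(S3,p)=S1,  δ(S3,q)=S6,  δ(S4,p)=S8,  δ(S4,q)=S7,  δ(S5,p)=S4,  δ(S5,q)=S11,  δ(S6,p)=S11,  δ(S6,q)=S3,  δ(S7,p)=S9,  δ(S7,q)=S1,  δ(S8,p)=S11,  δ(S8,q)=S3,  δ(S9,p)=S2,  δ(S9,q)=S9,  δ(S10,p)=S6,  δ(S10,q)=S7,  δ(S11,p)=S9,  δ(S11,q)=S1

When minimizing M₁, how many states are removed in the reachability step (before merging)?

2

No path from S2 leads to S0, S10; the other 10 states are all reachable.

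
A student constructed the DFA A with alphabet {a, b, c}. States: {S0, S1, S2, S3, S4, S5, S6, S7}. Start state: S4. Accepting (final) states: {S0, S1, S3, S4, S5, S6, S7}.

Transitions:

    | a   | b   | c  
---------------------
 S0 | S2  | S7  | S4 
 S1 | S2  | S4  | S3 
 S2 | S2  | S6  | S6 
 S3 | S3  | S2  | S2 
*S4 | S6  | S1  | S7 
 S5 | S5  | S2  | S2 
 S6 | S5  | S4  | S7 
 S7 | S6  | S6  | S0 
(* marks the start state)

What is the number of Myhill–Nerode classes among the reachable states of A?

All states are reachable from the start state.
Initial partition by acceptance: {S0,S1,S3,S4,S5,S6,S7} | {S2}.
Split {S0,S1,S3,S4,S5,S6,S7} by δ(·,a) → {S3,S4,S5,S6,S7} and {S0,S1}.
On input b, block {S3,S4,S5,S6,S7} splits into {S3,S5} and {S6,S7} and {S4}.
Refine {S0,S1} on symbol b: members go to different blocks, giving {S0} and {S1}.
Split {S6,S7} by δ(·,a) → {S6} and {S7}.
The partition is now stable with 7 blocks: {S3,S5} | {S2} | {S0} | {S6} | {S4} | {S1} | {S7}.

7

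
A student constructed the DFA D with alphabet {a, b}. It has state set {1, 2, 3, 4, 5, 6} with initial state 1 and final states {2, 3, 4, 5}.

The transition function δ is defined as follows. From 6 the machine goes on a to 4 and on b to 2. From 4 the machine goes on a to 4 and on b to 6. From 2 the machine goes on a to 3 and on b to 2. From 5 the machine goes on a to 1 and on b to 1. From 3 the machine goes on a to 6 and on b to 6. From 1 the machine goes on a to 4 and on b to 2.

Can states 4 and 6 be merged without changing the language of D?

States {5} cannot be reached from the start state, so discard them.
P0 = {2,3,4} | {1,6}.
Refine {2,3,4} on symbol a: members go to different blocks, giving {2,4} and {3}.
On input a, block {2,4} splits into {2} and {4}.
The partition is now stable with 4 blocks: {2} | {1,6} | {3} | {4}.
4 and 6 end up in different blocks, so they are distinguishable. For instance, the string 'ε' is accepted from only 4.

No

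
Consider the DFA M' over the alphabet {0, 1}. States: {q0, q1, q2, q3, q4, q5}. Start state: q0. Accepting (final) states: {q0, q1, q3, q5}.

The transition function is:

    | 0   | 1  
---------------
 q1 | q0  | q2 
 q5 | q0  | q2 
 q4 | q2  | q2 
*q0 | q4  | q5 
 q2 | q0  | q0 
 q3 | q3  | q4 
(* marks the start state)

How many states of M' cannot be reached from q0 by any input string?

Starting at q0 and following transitions, the reachable set is {q0, q2, q4, q5}. That leaves q1, q3 unreachable — 2 in total.

2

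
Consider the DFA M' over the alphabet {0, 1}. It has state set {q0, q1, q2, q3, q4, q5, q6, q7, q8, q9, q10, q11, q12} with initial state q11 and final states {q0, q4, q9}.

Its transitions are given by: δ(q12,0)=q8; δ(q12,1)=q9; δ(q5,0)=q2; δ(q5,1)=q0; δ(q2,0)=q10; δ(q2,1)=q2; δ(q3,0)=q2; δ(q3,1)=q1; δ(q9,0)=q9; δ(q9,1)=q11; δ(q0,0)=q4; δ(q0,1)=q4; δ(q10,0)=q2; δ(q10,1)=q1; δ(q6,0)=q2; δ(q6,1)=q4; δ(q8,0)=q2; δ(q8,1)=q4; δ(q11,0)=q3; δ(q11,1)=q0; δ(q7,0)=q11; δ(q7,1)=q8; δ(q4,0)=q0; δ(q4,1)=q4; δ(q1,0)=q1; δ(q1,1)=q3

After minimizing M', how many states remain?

3

First remove the unreachable states {q5,q6,q7,q8,q9,q12}; 7 states remain.
Initial partition by acceptance: {q0,q4} | {q1,q2,q3,q10,q11}.
Split {q1,q2,q3,q10,q11} by δ(·,1) → {q1,q2,q3,q10} and {q11}.
The partition is now stable with 3 blocks: {q0,q4} | {q1,q2,q3,q10} | {q11}.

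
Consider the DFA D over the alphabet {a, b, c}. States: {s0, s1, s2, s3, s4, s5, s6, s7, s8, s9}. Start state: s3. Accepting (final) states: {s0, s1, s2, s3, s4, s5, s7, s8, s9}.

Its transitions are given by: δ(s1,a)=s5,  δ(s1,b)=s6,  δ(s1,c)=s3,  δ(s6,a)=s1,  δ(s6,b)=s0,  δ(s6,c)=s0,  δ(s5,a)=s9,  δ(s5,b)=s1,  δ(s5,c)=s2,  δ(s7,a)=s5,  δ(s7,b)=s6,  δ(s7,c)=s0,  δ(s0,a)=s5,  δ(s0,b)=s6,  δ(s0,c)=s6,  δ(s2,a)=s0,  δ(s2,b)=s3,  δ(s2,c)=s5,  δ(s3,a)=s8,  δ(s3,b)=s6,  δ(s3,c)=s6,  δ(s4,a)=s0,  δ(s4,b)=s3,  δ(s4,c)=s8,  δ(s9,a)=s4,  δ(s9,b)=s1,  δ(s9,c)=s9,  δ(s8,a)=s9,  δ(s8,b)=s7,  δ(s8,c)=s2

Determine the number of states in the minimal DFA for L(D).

6

All states are reachable from the start state.
Start with accepting vs non-accepting: {s0,s1,s2,s3,s4,s5,s7,s8,s9} | {s6}.
On input b, block {s0,s1,s2,s3,s4,s5,s7,s8,s9} splits into {s2,s4,s5,s8,s9} and {s0,s1,s3,s7}.
Refine {s2,s4,s5,s8,s9} on symbol a: members go to different blocks, giving {s5,s8,s9} and {s2,s4}.
Refine {s5,s8,s9} on symbol a: members go to different blocks, giving {s5,s8} and {s9}.
Split {s0,s1,s3,s7} by δ(·,c) → {s0,s3} and {s1,s7}.
Stable partition: {s5,s8} | {s6} | {s0,s3} | {s2,s4} | {s9} | {s1,s7} — 6 equivalence classes.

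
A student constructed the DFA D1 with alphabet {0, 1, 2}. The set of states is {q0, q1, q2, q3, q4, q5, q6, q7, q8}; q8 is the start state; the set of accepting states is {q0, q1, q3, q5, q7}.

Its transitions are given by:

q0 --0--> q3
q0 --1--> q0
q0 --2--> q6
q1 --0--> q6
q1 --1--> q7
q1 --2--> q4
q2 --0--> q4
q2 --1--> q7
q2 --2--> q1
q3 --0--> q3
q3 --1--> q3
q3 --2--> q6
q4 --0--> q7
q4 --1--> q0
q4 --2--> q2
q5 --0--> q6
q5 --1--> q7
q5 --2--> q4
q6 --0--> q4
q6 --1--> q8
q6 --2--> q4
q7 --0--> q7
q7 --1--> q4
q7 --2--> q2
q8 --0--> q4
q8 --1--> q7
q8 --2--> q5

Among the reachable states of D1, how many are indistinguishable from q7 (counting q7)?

Every state is reachable, so we keep all 9.
Initial partition by acceptance: {q0,q1,q3,q5,q7} | {q2,q4,q6,q8}.
Refine {q0,q1,q3,q5,q7} on symbol 0: members go to different blocks, giving {q0,q3,q7} and {q1,q5}.
Split {q0,q3,q7} by δ(·,1) → {q0,q3} and {q7}.
On input 0, block {q2,q4,q6,q8} splits into {q2,q6,q8} and {q4}.
Split {q2,q6,q8} by δ(·,1) → {q2,q8} and {q6}.
Stable partition: {q0,q3} | {q2,q8} | {q1,q5} | {q7} | {q4} | {q6} — 6 equivalence classes.
State q7 belongs to the block {q7}, which has 1 states.

1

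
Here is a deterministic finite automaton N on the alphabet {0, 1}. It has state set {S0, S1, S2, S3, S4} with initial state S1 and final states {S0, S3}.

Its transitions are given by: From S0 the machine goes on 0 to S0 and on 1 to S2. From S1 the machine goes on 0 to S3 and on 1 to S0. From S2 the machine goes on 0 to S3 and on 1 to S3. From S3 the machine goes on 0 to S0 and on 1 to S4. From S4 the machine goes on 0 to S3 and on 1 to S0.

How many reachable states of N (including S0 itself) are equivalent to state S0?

2

Initial partition by acceptance: {S0,S3} | {S1,S2,S4}.
No further refinement is possible. Final partition (2 blocks): {S0,S3} | {S1,S2,S4}.
The equivalence class containing S0 is {S0,S3}, of size 2.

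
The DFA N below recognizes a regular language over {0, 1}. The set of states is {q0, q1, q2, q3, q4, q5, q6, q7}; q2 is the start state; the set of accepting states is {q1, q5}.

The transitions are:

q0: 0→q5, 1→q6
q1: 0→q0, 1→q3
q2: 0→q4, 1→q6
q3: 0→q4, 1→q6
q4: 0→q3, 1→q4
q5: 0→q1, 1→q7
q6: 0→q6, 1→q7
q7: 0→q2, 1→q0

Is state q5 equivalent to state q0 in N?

No

All states are reachable from the start state.
Initial partition by acceptance: {q1,q5} | {q0,q2,q3,q4,q6,q7}.
On input 0, block {q1,q5} splits into {q1} and {q5}.
Refine {q0,q2,q3,q4,q6,q7} on symbol 0: members go to different blocks, giving {q2,q3,q4,q6,q7} and {q0}.
On input 1, block {q2,q3,q4,q6,q7} splits into {q2,q3,q4,q6} and {q7}.
On input 1, block {q2,q3,q4,q6} splits into {q2,q3,q4} and {q6}.
On input 1, block {q2,q3,q4} splits into {q2,q3} and {q4}.
No further refinement is possible. Final partition (7 blocks): {q1} | {q2,q3} | {q5} | {q0} | {q7} | {q6} | {q4}.
q5 and q0 end up in different blocks, so they are distinguishable. For instance, the string 'ε' is accepted from only q5.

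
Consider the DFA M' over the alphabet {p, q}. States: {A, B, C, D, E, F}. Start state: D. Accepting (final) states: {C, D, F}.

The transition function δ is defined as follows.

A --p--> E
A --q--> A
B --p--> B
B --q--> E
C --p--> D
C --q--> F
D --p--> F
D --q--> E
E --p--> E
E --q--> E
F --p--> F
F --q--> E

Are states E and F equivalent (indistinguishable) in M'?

States {A,B,C} cannot be reached from the start state, so discard them.
Start with accepting vs non-accepting: {D,F} | {E}.
Stable partition: {D,F} | {E} — 2 equivalence classes.
E and F end up in different blocks, so they are distinguishable. For instance, the string 'ε' is accepted from only F.

No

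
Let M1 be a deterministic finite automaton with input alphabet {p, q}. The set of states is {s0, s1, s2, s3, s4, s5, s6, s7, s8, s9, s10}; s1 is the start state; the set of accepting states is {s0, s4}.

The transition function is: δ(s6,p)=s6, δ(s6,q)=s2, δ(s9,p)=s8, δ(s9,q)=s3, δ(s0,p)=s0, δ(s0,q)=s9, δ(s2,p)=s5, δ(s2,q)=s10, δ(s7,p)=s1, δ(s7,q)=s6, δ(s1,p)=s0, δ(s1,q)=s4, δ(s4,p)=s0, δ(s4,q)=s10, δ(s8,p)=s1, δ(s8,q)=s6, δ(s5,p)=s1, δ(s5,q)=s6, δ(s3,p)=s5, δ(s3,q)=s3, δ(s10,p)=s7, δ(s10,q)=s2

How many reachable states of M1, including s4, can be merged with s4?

2

All states are reachable from the start state.
P0 = {s0,s4} | {s1,s2,s3,s5,s6,s7,s8,s9,s10}.
Refine {s1,s2,s3,s5,s6,s7,s8,s9,s10} on symbol p: members go to different blocks, giving {s2,s3,s5,s6,s7,s8,s9,s10} and {s1}.
On input p, block {s2,s3,s5,s6,s7,s8,s9,s10} splits into {s2,s3,s6,s9,s10} and {s5,s7,s8}.
On input p, block {s2,s3,s6,s9,s10} splits into {s2,s3,s9,s10} and {s6}.
Stable partition: {s0,s4} | {s2,s3,s9,s10} | {s1} | {s5,s7,s8} | {s6} — 5 equivalence classes.
State s4 belongs to the block {s0,s4}, which has 2 states.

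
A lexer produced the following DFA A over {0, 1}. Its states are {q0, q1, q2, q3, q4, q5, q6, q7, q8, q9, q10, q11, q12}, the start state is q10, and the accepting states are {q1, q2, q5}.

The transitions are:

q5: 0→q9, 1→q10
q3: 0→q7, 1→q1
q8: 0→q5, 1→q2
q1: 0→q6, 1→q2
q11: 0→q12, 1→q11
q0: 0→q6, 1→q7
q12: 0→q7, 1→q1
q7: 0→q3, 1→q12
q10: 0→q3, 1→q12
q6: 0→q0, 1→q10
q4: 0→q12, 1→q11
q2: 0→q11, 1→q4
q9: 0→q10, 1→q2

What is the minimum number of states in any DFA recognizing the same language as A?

6

First remove the unreachable states {q5,q8,q9}; 10 states remain.
Start with accepting vs non-accepting: {q1,q2} | {q0,q3,q4,q6,q7,q10,q11,q12}.
On input 1, block {q1,q2} splits into {q1} and {q2}.
Refine {q0,q3,q4,q6,q7,q10,q11,q12} on symbol 1: members go to different blocks, giving {q0,q4,q6,q7,q10,q11} and {q3,q12}.
On input 0, block {q0,q4,q6,q7,q10,q11} splits into {q4,q7,q10,q11} and {q0,q6}.
Split {q4,q7,q10,q11} by δ(·,1) → {q4,q11} and {q7,q10}.
Stable partition: {q1} | {q4,q11} | {q2} | {q3,q12} | {q0,q6} | {q7,q10} — 6 equivalence classes.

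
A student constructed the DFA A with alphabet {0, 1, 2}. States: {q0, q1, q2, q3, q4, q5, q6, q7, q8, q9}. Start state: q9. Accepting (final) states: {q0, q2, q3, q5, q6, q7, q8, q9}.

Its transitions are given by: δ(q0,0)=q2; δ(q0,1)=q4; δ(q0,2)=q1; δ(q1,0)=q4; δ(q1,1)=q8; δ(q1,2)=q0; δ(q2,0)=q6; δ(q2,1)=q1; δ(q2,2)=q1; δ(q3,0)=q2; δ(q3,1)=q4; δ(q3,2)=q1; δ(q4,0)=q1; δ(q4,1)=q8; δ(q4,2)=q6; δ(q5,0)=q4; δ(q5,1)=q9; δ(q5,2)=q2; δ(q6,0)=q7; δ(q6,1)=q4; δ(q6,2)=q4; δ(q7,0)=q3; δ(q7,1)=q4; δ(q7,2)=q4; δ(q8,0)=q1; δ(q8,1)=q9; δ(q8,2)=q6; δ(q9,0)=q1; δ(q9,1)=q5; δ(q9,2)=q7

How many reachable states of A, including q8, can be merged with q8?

Every state is reachable, so we keep all 10.
Start with accepting vs non-accepting: {q0,q2,q3,q5,q6,q7,q8,q9} | {q1,q4}.
Split {q0,q2,q3,q5,q6,q7,q8,q9} by δ(·,0) → {q0,q2,q3,q6,q7} and {q5,q8,q9}.
Stable partition: {q0,q2,q3,q6,q7} | {q1,q4} | {q5,q8,q9} — 3 equivalence classes.
The equivalence class containing q8 is {q5,q8,q9}, of size 3.

3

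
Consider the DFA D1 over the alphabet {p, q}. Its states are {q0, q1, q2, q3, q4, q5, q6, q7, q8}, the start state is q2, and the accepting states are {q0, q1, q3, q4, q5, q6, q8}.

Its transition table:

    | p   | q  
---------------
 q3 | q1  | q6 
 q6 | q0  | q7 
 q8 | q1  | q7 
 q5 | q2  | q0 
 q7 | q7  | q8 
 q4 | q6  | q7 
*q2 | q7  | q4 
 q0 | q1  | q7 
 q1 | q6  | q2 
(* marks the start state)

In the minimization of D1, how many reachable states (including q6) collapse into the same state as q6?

5

Reachable states from the start: {q0,q1,q2,q4,q6,q7,q8}. Unreachable: {q3,q5} — drop them.
P0 = {q0,q1,q4,q6,q8} | {q2,q7}.
The partition is now stable with 2 blocks: {q0,q1,q4,q6,q8} | {q2,q7}.
The equivalence class containing q6 is {q0,q1,q4,q6,q8}, of size 5.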